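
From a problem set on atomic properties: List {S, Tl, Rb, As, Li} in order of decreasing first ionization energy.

Li is in period 2, group 1; S is in period 3, group 16; As is in period 4, group 15; Rb is in period 5, group 1; Tl is in period 6, group 13.
IE₁ increases left→right with effective nuclear charge and decreases top→bottom as the valence shell moves farther out.
Here both period and group differ, so the two effects have to be weighed against each other.
Li > Rb: they share group 1; the group trend gives Li the larger value.
Tl > Li: period and group pull opposite ways; the across-period shift dominates (589 vs 520 kJ/mol).
As > Tl: both effects reinforce here, so As is clearly the higher of the two.
S > As: relative to As, both the across-period and down-group shifts push S's first ionization energy up.
For reference (kJ/mol): Li 520, S 1000, As 947, Rb 403, Tl 589.
So from highest to lowest: S > As > Tl > Li > Rb.

S > As > Tl > Li > Rb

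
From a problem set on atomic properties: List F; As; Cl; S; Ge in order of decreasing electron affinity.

Cl, F, S, Ge, As

F is in period 2, group 17; S is in period 3, group 16; Cl is in period 3, group 17; Ge is in period 4, group 14; As is in period 4, group 15.
EA tends to increase across a period and decrease down a group, though the pattern is less regular than for IE or radius.
Here both period and group differ, so the two effects have to be weighed against each other.
Ge > As: this pair runs against the simple trend — see the exception note.
S > Ge: both effects reinforce here, so S is clearly the higher of the two.
F > S: relative to S, both the across-period and down-group shifts push F's electron affinity up.
Cl > F: this pair runs against the simple trend — see the exception note.
Note the exception: Ge has a higher electron affinity than As, contrary to the simple trend — adding an electron to As's half-filled 4p³ is unfavourable, so Ge (4p²) has the more exothermic EA.
Note the exception: Cl has a higher electron affinity than F, contrary to the simple trend — F's small 2p subshell makes the incoming electron feel strong e⁻–e⁻ repulsion, so Cl actually releases more energy on gaining an electron.
Tabulated electron affinity (kJ/mol): F 328, S 200, Cl 349, Ge 119, As 78.
So from highest to lowest: Cl > F > S > Ge > As.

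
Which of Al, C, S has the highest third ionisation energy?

C

IE_3 is the cost of taking one more electron from the +2 cation: Al²⁺ still has 1 valence electron; C²⁺ still has 2 valence electrons; S²⁺ still has 4 valence electrons.
All are still removing valence electrons, so compare the +2 ions as you would atoms: IE_3 generally rises across a period (higher Z_eff) and falls down a group (larger shell), subject to the usual subshell exceptions.
Valence configurations: Al²⁺ [Ne]3s¹, C²⁺ [He]2s², S²⁺ [Ne]3s²3p².
Tabulated IE_3 (kJ/mol): Al 2745, C 4620, S 3357.
Overall IE_3 order: Al < S < C.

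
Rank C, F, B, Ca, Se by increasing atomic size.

F < C < B < Se < Ca

B is in period 2, group 13; C is in period 2, group 14; F is in period 2, group 17; Ca is in period 4, group 2; Se is in period 4, group 16.
Radius decreases left→right (rising Z_eff, same n) and increases top→bottom (higher n).
Here both period and group differ, so the two effects have to be weighed against each other.
C > F: C lies to the left of F in period 2, so the across-period effect alone puts C larger.
B > C: both are in period 2; the period trend gives B the larger value.
Se > B: the two effects oppose for this pair; the down-group effect wins (116 vs 85 pm).
Ca > Se: Ca lies to the left of Se in period 4, so the across-period effect alone puts Ca larger.
Approximate values (pm): B 85, C 75, F 64, Ca 171, Se 116.
So from smallest to largest: F < C < B < Se < Ca.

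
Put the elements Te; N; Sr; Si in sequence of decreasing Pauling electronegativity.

N, Te, Si, Sr

Smaller atoms with higher effective nuclear charge are more electronegative.
These span different periods and groups, so the two trends combine.
Si > Sr: both effects reinforce here, so Si is clearly the higher of the two.
Te > Si: period and group pull opposite ways; the across-period shift dominates (2.10 vs 1.90).
N > Te: period and group pull opposite ways; the down-group shift dominates (3.04 vs 2.10).
Approximate values (Pauling): N 3.04, Si 1.90, Sr 0.95, Te 2.10.
So from highest to lowest: N > Te > Si > Sr.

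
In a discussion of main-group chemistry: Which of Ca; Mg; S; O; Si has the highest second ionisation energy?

IE_2 is the cost of taking one more electron from the +1 cation: Ca⁺ still has 1 valence electron; Mg⁺ still has 1 valence electron; S⁺ still has 5 valence electrons; O⁺ still has 5 valence electrons; Si⁺ still has 3 valence electrons.
All are still removing valence electrons, so compare the +1 ions as you would atoms: IE_2 generally rises across a period (higher Z_eff) and falls down a group (larger shell), subject to the usual subshell exceptions.
Valence configurations: Ca⁺ [Ar]4s¹, Mg⁺ [Ne]3s¹, S⁺ [Ne]3s²3p³, O⁺ [He]2s²2p³, Si⁺ [Ne]3s²3p¹.
The numbers (kJ/mol): Ca 1145, Mg 1451, S 2252, O 3388, Si 1577.
Putting it together, IE_2: Ca < Mg < Si < S < O.

O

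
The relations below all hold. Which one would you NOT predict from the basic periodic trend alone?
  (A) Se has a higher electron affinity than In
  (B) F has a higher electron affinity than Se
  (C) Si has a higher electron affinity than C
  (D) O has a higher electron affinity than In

(C)

The general trend: electron affinity increases across a period and decreases down a group.
(A) Se (period 4, group 16) vs In (period 5, group 13): the stated order agrees with the simple trend.
(B) F (period 2, group 17) vs Se (period 4, group 16): the stated order agrees with the simple trend.
(C) Si (period 3, group 14) vs C (period 2, group 14): the stated order contradicts the simple trend.
(D) O (period 2, group 16) vs In (period 5, group 13): the stated order agrees with the simple trend.
The exception is (C): Si's larger, more diffuse 3p orbitals accept an added electron slightly more readily than C's compact 2p.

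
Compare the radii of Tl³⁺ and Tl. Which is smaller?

Tl³⁺

Forming Tl³⁺ removes 3 electrons from Tl. Fewer electrons for the same nuclear charge means less shielding and a higher Z_eff on the remaining electrons, and for main-group metals the entire outer shell is lost.
A cation is smaller than its parent atom: Tl³⁺ < Tl.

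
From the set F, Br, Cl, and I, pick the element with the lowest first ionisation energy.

I

F is in period 2, group 17; Cl is in period 3, group 17; Br is in period 4, group 17; I is in period 5, group 17.
Removing the outermost electron gets harder across a period and easier down a group.
All are in group 17, so first ionization energy increases up the group.
The lowest first ionisation energy among these belongs to I.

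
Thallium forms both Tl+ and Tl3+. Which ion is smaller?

Tl3+

Both ions have Z = 81 protons, but Tl3+ has lost more electrons, so its remaining electrons feel a larger effective nuclear charge per electron and are pulled in more tightly.
Higher positive charge → smaller ion, so Tl+ > Tl3+.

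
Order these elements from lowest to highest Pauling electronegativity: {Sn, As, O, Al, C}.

Al, Sn, As, C, O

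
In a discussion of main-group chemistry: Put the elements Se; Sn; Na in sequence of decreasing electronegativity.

Se > Sn > Na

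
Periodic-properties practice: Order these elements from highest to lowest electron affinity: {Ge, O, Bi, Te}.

O is in period 2, group 16; Ge is in period 4, group 14; Te is in period 5, group 16; Bi is in period 6, group 15.
Adding an electron releases more energy for atoms nearer the top right (short of the noble gases).
Neither a single period nor a single group — weigh both effects.
Ge > Bi: period and group pull opposite ways; the down-group shift dominates (119 vs 91 kJ/mol).
O > Ge: both effects reinforce here, so O is clearly the higher of the two.
Te > O: this pair runs against the simple trend — see the exception note.
Note the exception: Te has a higher electron affinity than O, contrary to the simple trend — O's compact 2p subshell gives strong electron–electron repulsion on the added electron.
Approximate values (kJ/mol): O 141, Ge 119, Te 190, Bi 91.
So from highest to lowest: Te > O > Ge > Bi.

Te > O > Ge > Bi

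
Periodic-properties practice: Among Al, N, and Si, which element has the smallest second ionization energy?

After 1 electron has been removed, what remains? Al⁺ still has 2 valence electrons; N⁺ still has 4 valence electrons; Si⁺ still has 3 valence electrons.
All are still removing valence electrons, so compare the +1 ions as you would atoms: IE_2 generally rises across a period (higher Z_eff) and falls down a group (larger shell), subject to the usual subshell exceptions.
Valence configurations: Al⁺ [Ne]3s², N⁺ [He]2s²2p², Si⁺ [Ne]3s²3p¹.
Si⁺ loses a lone 3p electron whereas Al⁺ must break into a filled 3s² pair, so IE_2(Al) > IE_2(Si) even though Si has the higher nuclear charge.
Approximate IE_2 values (kJ/mol): Al 1817, N 2856, Si 1577.
So the second ionization energies run Si < Al < N.

Si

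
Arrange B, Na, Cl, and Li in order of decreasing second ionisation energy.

Li > Na > B > Cl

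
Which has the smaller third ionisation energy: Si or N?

The third ionization energy removes an electron from the +2 ion. For each element: Si²⁺ still has 2 valence electrons; N²⁺ still has 3 valence electrons.
All are still removing valence electrons, so compare the +2 ions as you would atoms: IE_3 generally rises across a period (higher Z_eff) and falls down a group (larger shell), subject to the usual subshell exceptions.
Valence configurations: Si²⁺ [Ne]3s², N²⁺ [He]2s²2p¹.
The numbers (kJ/mol): Si 3232, N 4578.
Overall IE_3 order: Si < N.

Si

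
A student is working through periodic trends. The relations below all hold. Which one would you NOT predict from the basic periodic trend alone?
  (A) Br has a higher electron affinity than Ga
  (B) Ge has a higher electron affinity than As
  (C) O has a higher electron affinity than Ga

The general trend: electron affinity increases across a period and decreases down a group.
(A) Br (period 4, group 17) vs Ga (period 4, group 13): the stated order agrees with the simple trend.
(B) Ge (period 4, group 14) vs As (period 4, group 15): the stated order contradicts the simple trend.
(C) O (period 2, group 16) vs Ga (period 4, group 13): the stated order agrees with the simple trend.
The exception is (B): adding an electron to As's half-filled 4p³ is unfavourable, so Ge (4p²) has the more exothermic EA.

(B)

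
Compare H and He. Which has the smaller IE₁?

H is in period 1, group 1; He is in period 1, group 18.
Across a period the outer electron is held more tightly (higher IE₁); down a group it sits in a higher shell, more shielded, and comes off more easily.
All lie in period 1, so first ionization energy increases left to right.
So H has the smaller IE₁ (H < He).

H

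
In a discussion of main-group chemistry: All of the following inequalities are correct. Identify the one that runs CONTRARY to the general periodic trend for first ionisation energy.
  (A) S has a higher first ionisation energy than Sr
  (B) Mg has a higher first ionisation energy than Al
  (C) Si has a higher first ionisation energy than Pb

The general trend: first ionisation energy increases across a period and decreases down a group.
(A) S (period 3, group 16) vs Sr (period 5, group 2): the stated order agrees with the simple trend.
(B) Mg (period 3, group 2) vs Al (period 3, group 13): the stated order contradicts the simple trend.
(C) Si (period 3, group 14) vs Pb (period 6, group 14): the stated order agrees with the simple trend.
The exception is (B): Al's single 3p electron is easier to remove than one from Mg's filled 3s².

(B)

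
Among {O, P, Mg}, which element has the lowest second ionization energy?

Mg

Consider each +1 ion: O⁺ still has 5 valence electrons; P⁺ still has 4 valence electrons; Mg⁺ still has 1 valence electron.
All are still removing valence electrons, so compare the +1 ions as you would atoms: IE_2 generally rises across a period (higher Z_eff) and falls down a group (larger shell), subject to the usual subshell exceptions.
Valence configurations: O⁺ [He]2s²2p³, P⁺ [Ne]3s²3p², Mg⁺ [Ne]3s¹.
The numbers (kJ/mol): O 3388, P 1907, Mg 1451.
Overall IE_2 order: Mg < P < O.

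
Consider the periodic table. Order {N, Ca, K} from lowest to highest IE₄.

K, Ca, N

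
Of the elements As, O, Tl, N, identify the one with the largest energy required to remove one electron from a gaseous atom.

N

N is in period 2, group 15; O is in period 2, group 16; As is in period 4, group 15; Tl is in period 6, group 13.
Removing the outermost electron gets harder across a period and easier down a group.
Here both period and group differ, so the two effects have to be weighed against each other.
As > Tl: both effects reinforce here, so As is clearly the higher of the two.
O > As: relative to As, both the across-period and down-group shifts push O's first ionization energy up.
N > O: this pair runs against the simple trend — see the exception note.
Note the exception: N has a higher first ionization energy than O, contrary to the simple trend — pairing an electron in O's 2p⁴ costs repulsion energy, so O ionizes more easily than half-filled N (2p³).
For reference (kJ/mol): N 1402, O 1314, As 947, Tl 589.
The largest energy required to remove one electron from a gaseous atom among these belongs to N.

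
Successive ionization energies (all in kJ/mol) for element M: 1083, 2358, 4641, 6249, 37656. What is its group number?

Group 14

Look for the largest jump between consecutive ionization energies: IE5/IE4 ≈ 6.0, far larger than any earlier ratio.
That jump marks the point where a core electron is being removed. So the atom has 4 valence electrons.
A main-group element with 4 valence electrons is in group 14.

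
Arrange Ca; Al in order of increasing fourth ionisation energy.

The fourth ionization energy removes an electron from the +3 ion. For each element: Ca³⁺ is already 1 electron into the core; Al³⁺ is the bare [Ne] core.
All of these are removing an electron from a noble-gas core or deeper; the smaller core (lower principal quantum number) is held far more tightly, and within a period the higher nuclear charge binds the same core more tightly.
Tabulated IE_4 (kJ/mol): Ca 6491, Al 11577.
Overall IE_4 order: Ca < Al.

Ca < Al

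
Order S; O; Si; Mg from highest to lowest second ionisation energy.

O > S > Si > Mg

Consider each +1 ion: S⁺ still has 5 valence electrons; O⁺ still has 5 valence electrons; Si⁺ still has 3 valence electrons; Mg⁺ still has 1 valence electron.
All are still removing valence electrons, so compare the +1 ions as you would atoms: IE_2 generally rises across a period (higher Z_eff) and falls down a group (larger shell), subject to the usual subshell exceptions.
Valence configurations: S⁺ [Ne]3s²3p³, O⁺ [He]2s²2p³, Si⁺ [Ne]3s²3p¹, Mg⁺ [Ne]3s¹.
The numbers (kJ/mol): S 2252, O 3388, Si 1577, Mg 1451.
So the second ionization energies run Mg < Si < S < O.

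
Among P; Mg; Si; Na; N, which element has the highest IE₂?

Consider each +1 ion: P⁺ still has 4 valence electrons; Mg⁺ still has 1 valence electron; Si⁺ still has 3 valence electrons; Na⁺ is the bare [Ne] core; N⁺ still has 4 valence electrons.
Core electrons are held far more tightly than valence electrons, so Na tops the IE_2 order.
Valence configurations: P⁺ [Ne]3s²3p², Mg⁺ [Ne]3s¹, Si⁺ [Ne]3s²3p¹, N⁺ [He]2s²2p².
Tabulated IE_2 (kJ/mol): P 1907, Mg 1451, Si 1577, Na 4562, N 2856.
Hence IE_2: Mg < Si < P < N < Na.

Na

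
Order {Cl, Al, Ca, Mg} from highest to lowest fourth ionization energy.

Al > Mg > Ca > Cl

After 3 electrons have been removed, what remains? Cl³⁺ still has 4 valence electrons; Al³⁺ is the bare [Ne] core; Ca³⁺ is already 1 electron into the core; Mg³⁺ is already 1 electron into the core.
Pulling an electron out of a noble-gas core costs far more than removing a remaining valence electron, so Ca, Mg and Al sit at the high end of IE_4.
Tabulated IE_4 (kJ/mol): Cl 5159, Al 11577, Ca 6491, Mg 10543.
So the fourth ionization energies run Cl < Ca < Mg < Al.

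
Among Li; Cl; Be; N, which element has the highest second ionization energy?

The second ionization energy removes an electron from the +1 ion. For each element: Li⁺ is the bare [He] core; Cl⁺ still has 6 valence electrons; Be⁺ still has 1 valence electron; N⁺ still has 4 valence electrons.
Breaking into a closed-shell core is much more expensive than removing a leftover valence electron — Li has the largest IE_2 here.
Valence configurations: Cl⁺ [Ne]3s²3p⁴, Be⁺ [He]2s¹, N⁺ [He]2s²2p².
Tabulated IE_2 (kJ/mol): Li 7298, Cl 2298, Be 1757, N 2856.
Overall IE_2 order: Be < Cl < N < Li.

Li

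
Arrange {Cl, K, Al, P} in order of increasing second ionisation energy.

IE_2 is the cost of taking one more electron from the +1 cation: Cl⁺ still has 6 valence electrons; K⁺ is the bare [Ar] core; Al⁺ still has 2 valence electrons; P⁺ still has 4 valence electrons.
Core electrons are held far more tightly than valence electrons, so K tops the IE_2 order.
Valence configurations: Cl⁺ [Ne]3s²3p⁴, Al⁺ [Ne]3s², P⁺ [Ne]3s²3p².
Approximate IE_2 values (kJ/mol): Cl 2298, K 3052, Al 1817, P 1907.
Putting it together, IE_2: Al < P < Cl < K.

Al < P < Cl < K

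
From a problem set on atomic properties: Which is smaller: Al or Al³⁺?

Al³⁺

Forming Al³⁺ removes 3 electrons from Al. Fewer electrons for the same nuclear charge means less shielding and a higher Z_eff on the remaining electrons, and for main-group metals the entire outer shell is lost.
A cation is smaller than its parent atom: Al³⁺ < Al.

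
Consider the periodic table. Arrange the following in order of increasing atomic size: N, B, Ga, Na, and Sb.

Across a period the added protons contract the valence shell; down a group each new principal shell makes the atom larger.
Neither a single period nor a single group — weigh both effects.
B > N: B lies to the left of N in period 2, so the across-period effect alone puts B larger.
Ga > B: Ga sits below B in group 13, so the down-group effect alone puts Ga larger.
Sb > Ga: period and group pull opposite ways; the down-group shift dominates (140 vs 124 pm).
Na > Sb: the two effects oppose for this pair; the across-period effect wins (155 vs 140 pm).
Approximate values (pm): B 85, N 71, Na 155, Ga 124, Sb 140.
So from smallest to largest: N < B < Ga < Sb < Na.

N, B, Ga, Sb, Na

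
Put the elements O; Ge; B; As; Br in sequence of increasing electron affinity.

B, As, Ge, O, Br

B is in period 2, group 13; O is in period 2, group 16; Ge is in period 4, group 14; As is in period 4, group 15; Br is in period 4, group 17.
Electron affinity generally becomes more exothermic across a period toward the halogens and less exothermic down a group.
Here both period and group differ, so the two effects have to be weighed against each other.
As > B: the two effects oppose for this pair; the across-period effect wins (78 vs 27 kJ/mol).
Ge > As: this pair runs against the simple trend — see the exception note.
O > Ge: relative to Ge, both the across-period and down-group shifts push O's electron affinity up.
Br > O: the two effects oppose for this pair; the across-period effect wins (325 vs 141 kJ/mol).
Note the exception: Ge has a higher electron affinity than As, contrary to the simple trend — adding an electron to As's half-filled 4p³ is unfavourable, so Ge (4p²) has the more exothermic EA.
Tabulated electron affinity (kJ/mol): B 27, O 141, Ge 119, As 78, Br 325.
So from lowest to highest: B < As < Ge < O < Br.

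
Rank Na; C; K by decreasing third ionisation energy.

Na > C > K

After 2 electrons have been removed, what remains? Na²⁺ is already 1 electron into the core; C²⁺ still has 2 valence electrons; K²⁺ is already 1 electron into the core.
Usually core removal costs more than valence removal, but here the competition is close: a tightly held n=2 valence electron can cost more to remove than an n=3 core electron, so the actual values have to decide it.
Approximate IE_3 values (kJ/mol): Na 6910, C 4620, K 4420.
Overall IE_3 order: K < C < Na.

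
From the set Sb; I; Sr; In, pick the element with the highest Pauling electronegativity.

I

Sr is in period 5, group 2; In is in period 5, group 13; Sb is in period 5, group 15; I is in period 5, group 17.
EN rises left→right (higher Z_eff, smaller atoms) and falls top→bottom (larger, more shielded atoms).
All lie in period 5, so electronegativity increases left to right.
The highest Pauling electronegativity among these belongs to I.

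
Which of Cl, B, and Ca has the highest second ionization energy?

The second ionization energy removes an electron from the +1 ion. For each element: Cl⁺ still has 6 valence electrons; B⁺ still has 2 valence electrons; Ca⁺ still has 1 valence electron.
All are still removing valence electrons, so compare the +1 ions as you would atoms: IE_2 generally rises across a period (higher Z_eff) and falls down a group (larger shell), subject to the usual subshell exceptions.
Valence configurations: Cl⁺ [Ne]3s²3p⁴, B⁺ [He]2s², Ca⁺ [Ar]4s¹.
Tabulated IE_2 (kJ/mol): Cl 2298, B 2427, Ca 1145.
Hence IE_2: Ca < Cl < B.

B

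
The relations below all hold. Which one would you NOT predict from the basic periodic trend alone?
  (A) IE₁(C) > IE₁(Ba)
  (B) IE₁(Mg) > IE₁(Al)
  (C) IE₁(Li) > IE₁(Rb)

(B)

The general trend: first ionisation energy increases across a period and decreases down a group.
(A) C (period 2, group 14) vs Ba (period 6, group 2): the stated order agrees with the simple trend.
(B) Mg (period 3, group 2) vs Al (period 3, group 13): the stated order contradicts the simple trend.
(C) Li (period 2, group 1) vs Rb (period 5, group 1): the stated order agrees with the simple trend.
The exception is (B): Al's single 3p electron is easier to remove than one from Mg's filled 3s².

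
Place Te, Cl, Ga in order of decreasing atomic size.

Cl is in period 3, group 17; Ga is in period 4, group 13; Te is in period 5, group 16.
Radius decreases left→right (rising Z_eff, same n) and increases top→bottom (higher n).
These span different periods and groups, so the two trends combine.
Ga > Cl: both effects reinforce here, so Ga is clearly the larger of the two.
Te > Ga: period and group pull opposite ways; the down-group shift dominates (136 vs 124 pm).
Approximate values (pm): Cl 99, Ga 124, Te 136.
So from largest to smallest: Te > Ga > Cl.

Te > Ga > Cl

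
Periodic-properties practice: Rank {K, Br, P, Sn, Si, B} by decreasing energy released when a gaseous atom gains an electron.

Br, Si, Sn, P, K, B

B is in period 2, group 13; Si is in period 3, group 14; P is in period 3, group 15; K is in period 4, group 1; Br is in period 4, group 17; Sn is in period 5, group 14.
Atoms with high Z_eff and room in the valence shell (especially the halogens) have the most exothermic electron affinities.
Here both period and group differ, so the two effects have to be weighed against each other.
K > B: this pair runs against the simple trend — see the exception note.
P > K: relative to K, both the across-period and down-group shifts push P's electron affinity up.
Sn > P: this pair runs against the simple trend — see the exception note.
Si > Sn: Si sits above Sn in group 14, so the down-group effect alone puts Si higher.
Br > Si: the two effects oppose for this pair; the across-period effect wins (325 vs 134 kJ/mol).
Note the exception: K has a higher electron affinity than B, contrary to the simple trend — B's ns²np¹ configuration gives only a small electron affinity — the sparsely filled np subshell binds an added electron weakly.
Note the exception: Sn has a higher electron affinity than P, contrary to the simple trend — adding an electron to P's half-filled np³ subshell costs electron-pairing energy.
Note the exception: Si has a higher electron affinity than P, contrary to the simple trend — adding an electron to P's half-filled 3p³ is unfavourable, so Si (3p²) has the more exothermic EA.
Approximate values (kJ/mol): B 27, Si 134, P 72, K 48, Br 325, Sn 107.
So from highest to lowest: Br > Si > Sn > P > K > B.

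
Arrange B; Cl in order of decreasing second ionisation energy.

The second ionization energy removes an electron from the +1 ion. For each element: B⁺ still has 2 valence electrons; Cl⁺ still has 6 valence electrons.
All are still removing valence electrons, so compare the +1 ions as you would atoms: IE_2 generally rises across a period (higher Z_eff) and falls down a group (larger shell), subject to the usual subshell exceptions.
Valence configurations: B⁺ [He]2s², Cl⁺ [Ne]3s²3p⁴.
Tabulated IE_2 (kJ/mol): B 2427, Cl 2298.
Overall IE_2 order: Cl < B.

B, Cl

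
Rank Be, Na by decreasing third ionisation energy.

Be > Na

After 2 electrons have been removed, what remains? Be²⁺ is the bare [He] core; Na²⁺ is already 1 electron into the core.
All of these are removing an electron from a noble-gas core or deeper; the smaller core (lower principal quantum number) is held far more tightly, and within a period the higher nuclear charge binds the same core more tightly.
Tabulated IE_3 (kJ/mol): Be 14849, Na 6910.
Putting it together, IE_3: Na < Be.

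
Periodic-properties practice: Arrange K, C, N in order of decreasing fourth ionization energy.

N > C > K

After 3 electrons have been removed, what remains? K³⁺ is already 2 electrons into the core; C³⁺ still has 1 valence electron; N³⁺ still has 2 valence electrons.
Usually core removal costs more than valence removal, but here the competition is close: a tightly held n=2 valence electron can cost more to remove than an n=3 core electron, so the actual values have to decide it.
Valence configurations: C³⁺ [He]2s¹, N³⁺ [He]2s².
The numbers (kJ/mol): K 5877, C 6223, N 7475.
Hence IE_4: K < C < N.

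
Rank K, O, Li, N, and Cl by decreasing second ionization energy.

The second ionization energy removes an electron from the +1 ion. For each element: K⁺ is the bare [Ar] core; O⁺ still has 5 valence electrons; Li⁺ is the bare [He] core; N⁺ still has 4 valence electrons; Cl⁺ still has 6 valence electrons.
Usually core removal costs more than valence removal, but here the competition is close: a tightly held n=2 valence electron can cost more to remove than an n=3 core electron, so the actual values have to decide it.
Valence configurations: O⁺ [He]2s²2p³, N⁺ [He]2s²2p², Cl⁺ [Ne]3s²3p⁴.
Approximate IE_2 values (kJ/mol): K 3052, O 3388, Li 7298, N 2856, Cl 2298.
So the second ionization energies run Cl < N < K < O < Li.

Li > O > K > N > Cl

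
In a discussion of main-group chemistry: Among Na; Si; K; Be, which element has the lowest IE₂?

IE_2 is the cost of taking one more electron from the +1 cation: Na⁺ is the bare [Ne] core; Si⁺ still has 3 valence electrons; K⁺ is the bare [Ar] core; Be⁺ still has 1 valence electron.
Breaking into a closed-shell core is much more expensive than removing a leftover valence electron — K and Na have the largest IE_2 here.
Valence configurations: Si⁺ [Ne]3s²3p¹, Be⁺ [He]2s¹.
Tabulated IE_2 (kJ/mol): Na 4562, Si 1577, K 3052, Be 1757.
So the second ionization energies run Si < Be < K < Na.

Si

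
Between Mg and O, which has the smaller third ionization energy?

The third ionization energy removes an electron from the +2 ion. For each element: Mg²⁺ is the bare [Ne] core; O²⁺ still has 4 valence electrons.
Core electrons are held far more tightly than valence electrons, so Mg tops the IE_3 order.
Approximate IE_3 values (kJ/mol): Mg 7733, O 5300.
So the third ionization energies run O < Mg.

O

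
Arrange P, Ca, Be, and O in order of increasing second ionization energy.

Ca, Be, P, O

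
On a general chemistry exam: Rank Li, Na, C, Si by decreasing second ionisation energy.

Li > Na > C > Si

IE_2 is the cost of taking one more electron from the +1 cation: Li⁺ is the bare [He] core; Na⁺ is the bare [Ne] core; C⁺ still has 3 valence electrons; Si⁺ still has 3 valence electrons.
Breaking into a closed-shell core is much more expensive than removing a leftover valence electron — Na and Li have the largest IE_2 here.
Valence configurations: C⁺ [He]2s²2p¹, Si⁺ [Ne]3s²3p¹.
Approximate IE_2 values (kJ/mol): Li 7298, Na 4562, C 2353, Si 1577.
Hence IE_2: Si < C < Na < Li.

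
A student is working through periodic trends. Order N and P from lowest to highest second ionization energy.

P, N

The second ionization energy removes an electron from the +1 ion. For each element: N⁺ still has 4 valence electrons; P⁺ still has 4 valence electrons.
All are still removing valence electrons, so compare the +1 ions as you would atoms: IE_2 generally rises across a period (higher Z_eff) and falls down a group (larger shell), subject to the usual subshell exceptions.
Valence configurations: N⁺ [He]2s²2p², P⁺ [Ne]3s²3p².
Tabulated IE_2 (kJ/mol): N 2856, P 1907.
Hence IE_2: P < N.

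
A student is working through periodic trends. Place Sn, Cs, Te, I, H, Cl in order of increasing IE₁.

H is in period 1, group 1; Cl is in period 3, group 17; Sn is in period 5, group 14; Te is in period 5, group 16; I is in period 5, group 17; Cs is in period 6, group 1.
Across a period the outer electron is held more tightly (higher IE₁); down a group it sits in a higher shell, more shielded, and comes off more easily.
These span different periods and groups, so the two trends combine.
Sn > Cs: relative to Cs, both the across-period and down-group shifts push Sn's first ionization energy up.
Te > Sn: Te lies to the right of Sn in period 5, so the across-period effect alone puts Te higher.
I > Te: both are in period 5; the period trend gives I the larger value.
Cl > I: Cl sits above I in group 17, so the down-group effect alone puts Cl higher.
H > Cl: period and group pull opposite ways; the down-group shift dominates (1312 vs 1251 kJ/mol).
Tabulated first ionization energy (kJ/mol): H 1312, Cl 1251, Sn 709, Te 869, I 1008, Cs 376.
So from lowest to highest: Cs < Sn < Te < I < Cl < H.

Cs < Sn < Te < I < Cl < H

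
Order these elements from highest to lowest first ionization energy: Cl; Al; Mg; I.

Cl > I > Mg > Al

Mg is in period 3, group 2; Al is in period 3, group 13; Cl is in period 3, group 17; I is in period 5, group 17.
Removing the outermost electron gets harder across a period and easier down a group.
These span different periods and groups, so the two trends combine.
Mg > Al: this pair runs against the simple trend — see the exception note.
I > Mg: period and group pull opposite ways; the across-period shift dominates (1008 vs 738 kJ/mol).
Cl > I: they share group 17; the group trend gives Cl the larger value.
Note the exception: Mg has a higher first ionization energy than Al, contrary to the simple trend — Al's single 3p electron is easier to remove than one from Mg's filled 3s².
For reference (kJ/mol): Mg 738, Al 578, Cl 1251, I 1008.
So from highest to lowest: Cl > I > Mg > Al.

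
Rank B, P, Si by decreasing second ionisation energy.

After 1 electron has been removed, what remains? B⁺ still has 2 valence electrons; P⁺ still has 4 valence electrons; Si⁺ still has 3 valence electrons.
All are still removing valence electrons, so compare the +1 ions as you would atoms: IE_2 generally rises across a period (higher Z_eff) and falls down a group (larger shell), subject to the usual subshell exceptions.
Valence configurations: B⁺ [He]2s², P⁺ [Ne]3s²3p², Si⁺ [Ne]3s²3p¹.
The numbers (kJ/mol): B 2427, P 1907, Si 1577.
So the second ionization energies run Si < P < B.

B, P, Si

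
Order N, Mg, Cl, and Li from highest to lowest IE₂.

Li > N > Cl > Mg

The second ionization energy removes an electron from the +1 ion. For each element: N⁺ still has 4 valence electrons; Mg⁺ still has 1 valence electron; Cl⁺ still has 6 valence electrons; Li⁺ is the bare [He] core.
Pulling an electron out of a noble-gas core costs far more than removing a remaining valence electron, so Li sits at the high end of IE_2.
Valence configurations: N⁺ [He]2s²2p², Mg⁺ [Ne]3s¹, Cl⁺ [Ne]3s²3p⁴.
Approximate IE_2 values (kJ/mol): N 2856, Mg 1451, Cl 2298, Li 7298.
So the second ionization energies run Mg < Cl < N < Li.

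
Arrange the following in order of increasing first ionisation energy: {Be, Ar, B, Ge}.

Ge < B < Be < Ar

Be is in period 2, group 2; B is in period 2, group 13; Ar is in period 3, group 18; Ge is in period 4, group 14.
First ionization energy rises across a period (greater Z_eff holds electrons more tightly) and falls down a group (valence electrons are farther from the nucleus).
Here both period and group differ, so the two effects have to be weighed against each other.
B > Ge: the two effects oppose for this pair; the down-group effect wins (801 vs 762 kJ/mol).
Be > B: this pair runs against the simple trend — see the exception note.
Ar > Be: the two effects oppose for this pair; the across-period effect wins (1521 vs 900 kJ/mol).
Note the exception: Be has a higher first ionization energy than B, contrary to the simple trend — removing B's lone 2p electron is easier than breaking Be's filled 2s².
For reference (kJ/mol): Be 900, B 801, Ar 1521, Ge 762.
So from lowest to highest: Ge < B < Be < Ar.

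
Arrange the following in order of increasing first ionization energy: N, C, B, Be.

Be is in period 2, group 2; B is in period 2, group 13; C is in period 2, group 14; N is in period 2, group 15.
IE₁ increases left→right with effective nuclear charge and decreases top→bottom as the valence shell moves farther out.
All lie in period 2; the across-period trend (first ionization energy increases left to right) applies, with the exception below.
Note the exception: Be has a higher first ionization energy than B, contrary to the simple trend — removing B's lone 2p electron is easier than breaking Be's filled 2s².
Tabulated first ionization energy (kJ/mol): Be 900, B 801, C 1086, N 1402.
So from lowest to highest: B < Be < C < N.

B < Be < C < N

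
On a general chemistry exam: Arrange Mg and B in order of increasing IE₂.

The second ionization energy removes an electron from the +1 ion. For each element: Mg⁺ still has 1 valence electron; B⁺ still has 2 valence electrons.
All are still removing valence electrons, so compare the +1 ions as you would atoms: IE_2 generally rises across a period (higher Z_eff) and falls down a group (larger shell), subject to the usual subshell exceptions.
Valence configurations: Mg⁺ [Ne]3s¹, B⁺ [He]2s².
The numbers (kJ/mol): Mg 1451, B 2427.
So the second ionization energies run Mg < B.

Mg < B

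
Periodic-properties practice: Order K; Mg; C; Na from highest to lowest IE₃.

Mg, Na, C, K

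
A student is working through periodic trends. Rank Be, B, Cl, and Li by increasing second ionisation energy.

Be < Cl < B < Li

IE_2 is the cost of taking one more electron from the +1 cation: Be⁺ still has 1 valence electron; B⁺ still has 2 valence electrons; Cl⁺ still has 6 valence electrons; Li⁺ is the bare [He] core.
Pulling an electron out of a noble-gas core costs far more than removing a remaining valence electron, so Li sits at the high end of IE_2.
Valence configurations: Be⁺ [He]2s¹, B⁺ [He]2s², Cl⁺ [Ne]3s²3p⁴.
Approximate IE_2 values (kJ/mol): Be 1757, B 2427, Cl 2298, Li 7298.
Overall IE_2 order: Be < Cl < B < Li.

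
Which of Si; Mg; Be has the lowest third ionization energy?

After 2 electrons have been removed, what remains? Si²⁺ still has 2 valence electrons; Mg²⁺ is the bare [Ne] core; Be²⁺ is the bare [He] core.
Breaking into a closed-shell core is much more expensive than removing a leftover valence electron — Mg and Be have the largest IE_3 here.
Approximate IE_3 values (kJ/mol): Si 3232, Mg 7733, Be 14849.
Hence IE_3: Si < Mg < Be.

Si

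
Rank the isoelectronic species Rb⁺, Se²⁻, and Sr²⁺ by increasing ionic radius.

All of these have 36 electrons, so size is governed by nuclear charge alone: the more protons, the stronger the pull on the same electron cloud, and the smaller the ion.
Nuclear charges: Sr²⁺ (Z=38), Rb⁺ (Z=37), Se²⁻ (Z=34).
Smallest to largest: Sr²⁺ < Rb⁺ < Se²⁻.

Sr²⁺ < Rb⁺ < Se²⁻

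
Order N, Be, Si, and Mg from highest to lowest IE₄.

Be, Mg, N, Si

Consider each +3 ion: N³⁺ still has 2 valence electrons; Be³⁺ is already 1 electron into the core; Si³⁺ still has 1 valence electron; Mg³⁺ is already 1 electron into the core.
Breaking into a closed-shell core is much more expensive than removing a leftover valence electron — Mg and Be have the largest IE_4 here.
Valence configurations: N³⁺ [He]2s², Si³⁺ [Ne]3s¹.
Approximate IE_4 values (kJ/mol): N 7475, Be 21007, Si 4356, Mg 10543.
Putting it together, IE_4: Si < N < Mg < Be.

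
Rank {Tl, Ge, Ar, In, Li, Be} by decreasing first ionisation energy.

Ar > Be > Ge > Tl > In > Li

Li is in period 2, group 1; Be is in period 2, group 2; Ar is in period 3, group 18; Ge is in period 4, group 14; In is in period 5, group 13; Tl is in period 6, group 13.
IE₁ increases left→right with effective nuclear charge and decreases top→bottom as the valence shell moves farther out.
Neither a single period nor a single group — weigh both effects.
In > Li: period and group pull opposite ways; the across-period shift dominates (558 vs 520 kJ/mol).
Tl > In: this pair runs against the simple trend — see the exception note.
Ge > Tl: both effects reinforce here, so Ge is clearly the higher of the two.
Be > Ge: the two effects oppose for this pair; the down-group effect wins (900 vs 762 kJ/mol).
Ar > Be: period and group pull opposite ways; the across-period shift dominates (1521 vs 900 kJ/mol).
Note the exception: Tl has a higher first ionization energy than In, contrary to the simple trend — relativistic 6s stabilisation and poor 4f/5d shielding distort the trend for the heavy p-block elements.
Approximate values (kJ/mol): Li 520, Be 900, Ar 1521, Ge 762, In 558, Tl 589.
So from highest to lowest: Ar > Be > Ge > Tl > In > Li.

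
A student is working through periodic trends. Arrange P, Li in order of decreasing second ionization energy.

Li, P

IE_2 is the cost of taking one more electron from the +1 cation: P⁺ still has 4 valence electrons; Li⁺ is the bare [He] core.
Pulling an electron out of a noble-gas core costs far more than removing a remaining valence electron, so Li sits at the high end of IE_2.
Tabulated IE_2 (kJ/mol): P 1907, Li 7298.
Hence IE_2: P < Li.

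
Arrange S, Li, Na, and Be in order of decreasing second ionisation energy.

Li, Na, S, Be

IE_2 is the cost of taking one more electron from the +1 cation: S⁺ still has 5 valence electrons; Li⁺ is the bare [He] core; Na⁺ is the bare [Ne] core; Be⁺ still has 1 valence electron.
Core electrons are held far more tightly than valence electrons, so Na and Li top the IE_2 order.
Valence configurations: S⁺ [Ne]3s²3p³, Be⁺ [He]2s¹.
Approximate IE_2 values (kJ/mol): S 2252, Li 7298, Na 4562, Be 1757.
So the second ionization energies run Be < S < Na < Li.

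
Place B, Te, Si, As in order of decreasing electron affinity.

B is in period 2, group 13; Si is in period 3, group 14; As is in period 4, group 15; Te is in period 5, group 16.
Atoms with high Z_eff and room in the valence shell (especially the halogens) have the most exothermic electron affinities.
A diagonal step moves right (one effect) and down (the opposite effect) at once.
As > B: the two effects oppose for this pair; the across-period effect wins (78 vs 27 kJ/mol).
Si > As: period and group pull opposite ways; the down-group shift dominates (134 vs 78 kJ/mol).
Te > Si: period and group pull opposite ways; the across-period shift dominates (190 vs 134 kJ/mol).
Tabulated electron affinity (kJ/mol): B 27, Si 134, As 78, Te 190.
So from highest to lowest: Te > Si > As > B.

Te, Si, As, B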